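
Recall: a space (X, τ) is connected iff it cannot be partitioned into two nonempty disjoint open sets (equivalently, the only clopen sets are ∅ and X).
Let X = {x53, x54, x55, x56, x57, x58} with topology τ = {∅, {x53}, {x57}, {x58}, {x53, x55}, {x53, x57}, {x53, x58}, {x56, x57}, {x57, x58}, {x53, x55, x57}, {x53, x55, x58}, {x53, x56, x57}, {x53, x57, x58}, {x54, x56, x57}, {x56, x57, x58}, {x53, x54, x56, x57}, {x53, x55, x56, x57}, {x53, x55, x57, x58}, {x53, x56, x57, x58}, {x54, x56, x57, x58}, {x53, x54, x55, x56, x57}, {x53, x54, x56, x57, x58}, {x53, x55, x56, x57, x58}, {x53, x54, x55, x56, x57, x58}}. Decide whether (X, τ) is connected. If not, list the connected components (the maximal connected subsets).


(X, τ) is disconnected; components = [{x58}, {x53, x55}, {x54, x56, x57}].

Find clopen sets (U ∈ τ with X ∖ U ∈ τ):
  U = ∅, X ∖ U = {x53, x54, x55, x56, x57, x58} — both open, so U is clopen.
  U = {x58}, X ∖ U = {x53, x54, x55, x56, x57} — both open, so U is clopen.
  U = {x53, x55}, X ∖ U = {x54, x56, x57, x58} — both open, so U is clopen.
  U = {x53, x55, x58}, X ∖ U = {x54, x56, x57} — both open, so U is clopen.
  U = {x54, x56, x57}, X ∖ U = {x53, x55, x58} — both open, so U is clopen.
  U = {x54, x56, x57, x58}, X ∖ U = {x53, x55} — both open, so U is clopen.
  U = {x53, x54, x55, x56, x57}, X ∖ U = {x58} — both open, so U is clopen.
  U = {x53, x54, x55, x56, x57, x58}, X ∖ U = ∅ — both open, so U is clopen.
Nontrivial clopen(s) exist: e.g. {x53, x55, x58}. So (X, τ) is disconnected.
Compute connected components by grouping points that agree on all clopens:
  component: {x58}
  component: {x53, x55}
  component: {x54, x56, x57}


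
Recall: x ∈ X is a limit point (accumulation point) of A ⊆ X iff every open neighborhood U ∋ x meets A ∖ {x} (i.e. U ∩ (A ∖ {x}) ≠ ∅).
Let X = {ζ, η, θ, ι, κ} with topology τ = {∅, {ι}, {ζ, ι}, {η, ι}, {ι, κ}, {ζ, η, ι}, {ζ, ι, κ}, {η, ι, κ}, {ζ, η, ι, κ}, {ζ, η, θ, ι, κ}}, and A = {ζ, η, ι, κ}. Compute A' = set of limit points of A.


A' = {ζ, η, θ, κ}

For each x ∈ X, list the open sets U ∈ τ with x ∈ U, then check whether U ∩ (A ∖ {x}) ≠ ∅ for every such U.
  x = ζ: opens ∋ x are {ζ, ι}, {ζ, η, ι}, {ζ, ι, κ}, {ζ, η, ι, κ}, {ζ, η, θ, ι, κ}; each meets A ∖ {ζ}, so x IS a limit point.
  x = η: opens ∋ x are {η, ι}, {ζ, η, ι}, {η, ι, κ}, {ζ, η, ι, κ}, {ζ, η, θ, ι, κ}; each meets A ∖ {η}, so x IS a limit point.
  x = θ: opens ∋ x are {ζ, η, θ, ι, κ}; each meets A ∖ {θ}, so x IS a limit point.
  x = ι: open {ι} ∋ x has {ι} ∩ (A ∖ {ι}) = ∅, so x is NOT a limit point.
  x = κ: opens ∋ x are {ι, κ}, {ζ, ι, κ}, {η, ι, κ}, {ζ, η, ι, κ}, {ζ, η, θ, ι, κ}; each meets A ∖ {κ}, so x IS a limit point.
Collecting: A' = {ζ, η, θ, κ}.


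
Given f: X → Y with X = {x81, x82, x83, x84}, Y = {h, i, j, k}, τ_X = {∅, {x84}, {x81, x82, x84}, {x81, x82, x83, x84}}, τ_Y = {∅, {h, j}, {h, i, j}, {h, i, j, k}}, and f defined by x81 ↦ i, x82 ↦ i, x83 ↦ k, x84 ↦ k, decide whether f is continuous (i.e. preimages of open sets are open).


f is NOT continuous.

Compute f^{-1}(U) for each U ∈ τ_Y:
  U = ∅: f^{-1}(U) = ∅ ∈ τ_X ✓.
  U = {h, j}: f^{-1}(U) = ∅ ∈ τ_X ✓.
  U = {h, i, j}: f^{-1}(U) = {x81, x82} ∉ τ_X ✗.
  U = {h, i, j, k}: f^{-1}(U) = {x81, x82, x83, x84} ∈ τ_X ✓.
Found U = {h, i, j} with f^{-1}(U) = {x81, x82} not in τ_X. Therefore f is NOT continuous.


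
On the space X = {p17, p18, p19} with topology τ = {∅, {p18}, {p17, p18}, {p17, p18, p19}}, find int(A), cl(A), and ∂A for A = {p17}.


int(A) = ∅, cl(A) = {p17, p19}, ∂A = {p17, p19}.

Closed sets in (X, τ) are complements of opens:
  closed(X, τ) = {∅, {p19}, {p17, p19}, {p17, p18, p19}}.
int(A) = ⋃ {U ∈ τ : U ⊆ A}. Opens contained in A: ∅.
Taking the union of these: int(A) = ∅.
cl(A) = ⋂ {C closed : A ⊆ C}. Closed sets containing A: {p17, p19}, {p17, p18, p19}.
Intersecting these: cl(A) = {p17, p19}.
∂A = cl(A) ∖ int(A) = {p17, p19} ∖ ∅ = {p17, p19}.


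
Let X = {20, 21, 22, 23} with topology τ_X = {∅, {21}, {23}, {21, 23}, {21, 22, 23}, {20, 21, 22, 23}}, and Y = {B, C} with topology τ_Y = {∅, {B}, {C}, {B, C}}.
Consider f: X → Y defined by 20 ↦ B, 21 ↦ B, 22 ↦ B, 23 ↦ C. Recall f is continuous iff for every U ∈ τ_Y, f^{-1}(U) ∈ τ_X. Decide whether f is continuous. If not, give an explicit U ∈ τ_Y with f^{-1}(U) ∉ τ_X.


f is NOT continuous.

Compute f^{-1}(U) for each U ∈ τ_Y:
  U = ∅: f^{-1}(U) = ∅ ∈ τ_X ✓.
  U = {B}: f^{-1}(U) = {20, 21, 22} ∉ τ_X ✗.
  U = {C}: f^{-1}(U) = {23} ∈ τ_X ✓.
  U = {B, C}: f^{-1}(U) = {20, 21, 22, 23} ∈ τ_X ✓.
Found U = {B} with f^{-1}(U) = {20, 21, 22} not in τ_X. Therefore f is NOT continuous.


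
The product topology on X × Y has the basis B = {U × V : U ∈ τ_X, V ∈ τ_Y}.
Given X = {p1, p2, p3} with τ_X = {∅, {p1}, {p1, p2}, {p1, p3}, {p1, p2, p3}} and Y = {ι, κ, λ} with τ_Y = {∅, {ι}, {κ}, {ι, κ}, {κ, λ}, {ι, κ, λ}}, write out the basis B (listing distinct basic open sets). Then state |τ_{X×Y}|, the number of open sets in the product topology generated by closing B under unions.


Basis B = {∅ × ∅, {p1} × {ι}, {p1} × {κ}, {p1} × {ι, κ}, {p1, p2} × {ι}, {p1, p3} × {ι}, {p1} × {κ, λ}, {p1, p2} × {κ}, {p1, p3} × {κ}, {p1} × {ι, κ, λ}, {p1, p2, p3} × {ι}, {p1, p2, p3} × {κ}, {p1, p2} × {ι, κ}, {p1, p3} × {ι, κ}, {p1, p2} × {κ, λ}, {p1, p3} × {κ, λ}, {p1, p2} × {ι, κ, λ}, {p1, p3} × {ι, κ, λ}, {p1, p2, p3} × {ι, κ}, {p1, p2, p3} × {κ, λ}, {p1, p2, p3} × {ι, κ, λ}}; |τ_{X×Y}| = 70.

Enumerate products U × V with U ∈ τ_X, V ∈ τ_Y (deduplicated):
  ∅ × ∅ = {} (∅)
  {p1} × {ι} = {(p1,ι)}
  {p1} × {κ} = {(p1,κ)}
  {p1} × {ι, κ} = {(p1,ι), (p1,κ)}
  {p1, p2} × {ι} = {(p1,ι), (p2,ι)}
  {p1, p3} × {ι} = {(p1,ι), (p3,ι)}
  {p1} × {κ, λ} = {(p1,κ), (p1,λ)}
  {p1, p2} × {κ} = {(p1,κ), (p2,κ)}
  {p1, p3} × {κ} = {(p1,κ), (p3,κ)}
  {p1} × {ι, κ, λ} = {(p1,ι), (p1,κ), (p1,λ)}
  {p1, p2, p3} × {ι} = {(p1,ι), (p2,ι), (p3,ι)}
  {p1, p2, p3} × {κ} = {(p1,κ), (p2,κ), (p3,κ)}
  {p1, p2} × {ι, κ} = {(p1,ι), (p1,κ), (p2,ι), (p2,κ)}
  {p1, p3} × {ι, κ} = {(p1,ι), (p1,κ), (p3,ι), (p3,κ)}
  {p1, p2} × {κ, λ} = {(p1,κ), (p1,λ), (p2,κ), (p2,λ)}
  {p1, p3} × {κ, λ} = {(p1,κ), (p1,λ), (p3,κ), (p3,λ)}
  {p1, p2} × {ι, κ, λ} = {(p1,ι), (p1,κ), (p1,λ), (p2,ι), (p2,κ), (p2,λ)}
  {p1, p3} × {ι, κ, λ} = {(p1,ι), (p1,κ), (p1,λ), (p3,ι), (p3,κ), (p3,λ)}
  {p1, p2, p3} × {ι, κ} = {(p1,ι), (p1,κ), (p2,ι), (p2,κ), (p3,ι), (p3,κ)}
  {p1, p2, p3} × {κ, λ} = {(p1,κ), (p1,λ), (p2,κ), (p2,λ), (p3,κ), (p3,λ)}
  {p1, p2, p3} × {ι, κ, λ} = {(p1,ι), (p1,κ), (p1,λ), (p2,ι), (p2,κ), (p2,λ), (p3,ι), (p3,κ), (p3,λ)}
These 21 distinct sets form the basis B.
Close under arbitrary unions to get τ_{X×Y}; counting gives |τ_{X×Y}| = 70.


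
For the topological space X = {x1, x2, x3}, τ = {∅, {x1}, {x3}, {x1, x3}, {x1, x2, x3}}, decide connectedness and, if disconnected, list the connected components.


(X, τ) is connected.

Find clopen sets (U ∈ τ with X ∖ U ∈ τ):
  U = ∅, X ∖ U = {x1, x2, x3} — both open, so U is clopen.
  U = {x1, x2, x3}, X ∖ U = ∅ — both open, so U is clopen.
Only trivial clopens (∅ and X) exist, so (X, τ) is connected.
Compute connected components by grouping points that agree on all clopens:
  component: {x1, x2, x3}


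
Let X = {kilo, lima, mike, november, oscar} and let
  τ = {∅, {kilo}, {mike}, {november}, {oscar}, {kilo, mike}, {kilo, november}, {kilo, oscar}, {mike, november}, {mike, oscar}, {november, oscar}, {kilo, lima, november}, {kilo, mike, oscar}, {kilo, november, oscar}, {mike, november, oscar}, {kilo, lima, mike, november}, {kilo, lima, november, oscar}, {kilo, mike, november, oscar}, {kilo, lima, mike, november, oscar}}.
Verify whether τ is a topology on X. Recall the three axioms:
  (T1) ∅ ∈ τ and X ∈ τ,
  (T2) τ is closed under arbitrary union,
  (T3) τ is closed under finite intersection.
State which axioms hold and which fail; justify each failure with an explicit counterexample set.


τ is NOT a topology on X.

Axiom (T1): ∅ ∈ τ? Yes; X ∈ τ? Yes.
Axiom (T2/T3): check pairwise unions and intersections of members of τ.
Counterexample for (T2): {kilo} ∪ {mike, november} = {kilo, mike, november} ∉ τ. Therefore τ is NOT a topology.


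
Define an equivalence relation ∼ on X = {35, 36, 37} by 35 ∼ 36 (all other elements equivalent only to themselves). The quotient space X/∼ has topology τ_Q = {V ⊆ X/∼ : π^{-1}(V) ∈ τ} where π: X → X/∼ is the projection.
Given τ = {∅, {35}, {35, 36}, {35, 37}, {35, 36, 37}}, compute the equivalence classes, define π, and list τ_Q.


X/∼ = {[35=36], [37]}; |τ_Q| = 3.

Equivalence classes: [35=36], [37].
Quotient map π: X → X/∼ sends 35 ↦ [35=36], 36 ↦ [35=36], 37 ↦ [37].
For each subset V ⊆ X/∼, compute π^{-1}(V) ⊆ X and check whether π^{-1}(V) ∈ τ. V is open in τ_Q iff π^{-1}(V) ∈ τ.
  V = {}: π^{-1}(V) = ∅ ∈ τ ✓.
  V = {[35=36]}: π^{-1}(V) = {35, 36} ∈ τ ✓.
  V = {[37]}: π^{-1}(V) = {37} ∉ τ ✗.
  V = {[35=36], [37]}: π^{-1}(V) = {35, 36, 37} ∈ τ ✓.
Open sets in the quotient: τ_Q = {{}, {[35=36]}, {[35=36], [37]}} (3 elements).


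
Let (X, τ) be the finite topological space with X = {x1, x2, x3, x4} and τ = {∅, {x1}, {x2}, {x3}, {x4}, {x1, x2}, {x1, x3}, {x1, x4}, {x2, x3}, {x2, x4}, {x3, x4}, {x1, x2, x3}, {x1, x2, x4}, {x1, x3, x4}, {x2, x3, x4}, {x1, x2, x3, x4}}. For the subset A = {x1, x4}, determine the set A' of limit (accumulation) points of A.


A' = ∅

For each x ∈ X, list the open sets U ∈ τ with x ∈ U, then check whether U ∩ (A ∖ {x}) ≠ ∅ for every such U.
  x = x1: open {x1} ∋ x has {x1} ∩ (A ∖ {x1}) = ∅, so x is NOT a limit point.
  x = x2: open {x2} ∋ x has {x2} ∩ (A ∖ {x2}) = ∅, so x is NOT a limit point.
  x = x3: open {x3} ∋ x has {x3} ∩ (A ∖ {x3}) = ∅, so x is NOT a limit point.
  x = x4: open {x4} ∋ x has {x4} ∩ (A ∖ {x4}) = ∅, so x is NOT a limit point.
Collecting: A' = ∅.


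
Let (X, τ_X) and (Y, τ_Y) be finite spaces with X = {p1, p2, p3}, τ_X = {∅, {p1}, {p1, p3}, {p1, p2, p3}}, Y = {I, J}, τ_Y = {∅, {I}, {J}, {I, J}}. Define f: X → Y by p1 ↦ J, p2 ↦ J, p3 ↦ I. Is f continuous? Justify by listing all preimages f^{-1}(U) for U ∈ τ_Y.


f is NOT continuous.

Compute f^{-1}(U) for each U ∈ τ_Y:
  U = ∅: f^{-1}(U) = ∅ ∈ τ_X ✓.
  U = {I}: f^{-1}(U) = {p3} ∉ τ_X ✗.
  U = {J}: f^{-1}(U) = {p1, p2} ∉ τ_X ✗.
  U = {I, J}: f^{-1}(U) = {p1, p2, p3} ∈ τ_X ✓.
Found U = {I} with f^{-1}(U) = {p3} not in τ_X. Therefore f is NOT continuous.


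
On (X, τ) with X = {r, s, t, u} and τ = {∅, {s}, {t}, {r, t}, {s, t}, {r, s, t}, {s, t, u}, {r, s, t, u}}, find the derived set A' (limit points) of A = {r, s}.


A' = {u}

For each x ∈ X, list the open sets U ∈ τ with x ∈ U, then check whether U ∩ (A ∖ {x}) ≠ ∅ for every such U.
  x = r: open {r, t} ∋ x has {r, t} ∩ (A ∖ {r}) = ∅, so x is NOT a limit point.
  x = s: open {s} ∋ x has {s} ∩ (A ∖ {s}) = ∅, so x is NOT a limit point.
  x = t: open {t} ∋ x has {t} ∩ (A ∖ {t}) = ∅, so x is NOT a limit point.
  x = u: opens ∋ x are {s, t, u}, {r, s, t, u}; each meets A ∖ {u}, so x IS a limit point.
Collecting: A' = {u}.


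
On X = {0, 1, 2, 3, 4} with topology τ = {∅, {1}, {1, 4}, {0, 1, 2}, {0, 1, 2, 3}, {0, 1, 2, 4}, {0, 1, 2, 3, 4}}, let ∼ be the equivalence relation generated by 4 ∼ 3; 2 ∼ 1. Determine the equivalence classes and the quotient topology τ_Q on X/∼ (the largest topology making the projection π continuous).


X/∼ = {[0], [1=2], [3=4]}; |τ_Q| = 3.

Equivalence classes: [0], [1=2], [3=4].
Quotient map π: X → X/∼ sends 0 ↦ [0], 1 ↦ [1=2], 2 ↦ [1=2], 3 ↦ [3=4], 4 ↦ [3=4].
For each subset V ⊆ X/∼, compute π^{-1}(V) ⊆ X and check whether π^{-1}(V) ∈ τ. V is open in τ_Q iff π^{-1}(V) ∈ τ.
  V = {}: π^{-1}(V) = ∅ ∈ τ ✓.
  V = {[0]}: π^{-1}(V) = {0} ∉ τ ✗.
  V = {[1=2]}: π^{-1}(V) = {1, 2} ∉ τ ✗.
  V = {[0], [1=2]}: π^{-1}(V) = {0, 1, 2} ∈ τ ✓.
  V = {[3=4]}: π^{-1}(V) = {3, 4} ∉ τ ✗.
  V = {[0], [3=4]}: π^{-1}(V) = {0, 3, 4} ∉ τ ✗.
  V = {[1=2], [3=4]}: π^{-1}(V) = {1, 2, 3, 4} ∉ τ ✗.
  V = {[0], [1=2], [3=4]}: π^{-1}(V) = {0, 1, 2, 3, 4} ∈ τ ✓.
Open sets in the quotient: τ_Q = {{}, {[0], [1=2]}, {[0], [1=2], [3=4]}} (3 elements).


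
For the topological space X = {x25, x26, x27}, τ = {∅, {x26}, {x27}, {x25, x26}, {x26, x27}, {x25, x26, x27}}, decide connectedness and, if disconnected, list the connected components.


(X, τ) is disconnected; components = [{x27}, {x25, x26}].

Find clopen sets (U ∈ τ with X ∖ U ∈ τ):
  U = ∅, X ∖ U = {x25, x26, x27} — both open, so U is clopen.
  U = {x27}, X ∖ U = {x25, x26} — both open, so U is clopen.
  U = {x25, x26}, X ∖ U = {x27} — both open, so U is clopen.
  U = {x25, x26, x27}, X ∖ U = ∅ — both open, so U is clopen.
Nontrivial clopen(s) exist: e.g. {x25, x26}. So (X, τ) is disconnected.
Compute connected components by grouping points that agree on all clopens:
  component: {x27}
  component: {x25, x26}


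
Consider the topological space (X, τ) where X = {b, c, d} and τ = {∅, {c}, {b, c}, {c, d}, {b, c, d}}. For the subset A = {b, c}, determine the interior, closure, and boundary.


int(A) = {b, c}, cl(A) = {b, c, d}, ∂A = {d}.

Closed sets in (X, τ) are complements of opens:
  closed(X, τ) = {∅, {b}, {d}, {b, d}, {b, c, d}}.
int(A) = ⋃ {U ∈ τ : U ⊆ A}. Opens contained in A: ∅, {c}, {b, c}.
Taking the union of these: int(A) = {b, c}.
cl(A) = ⋂ {C closed : A ⊆ C}. Closed sets containing A: {b, c, d}.
Intersecting these: cl(A) = {b, c, d}.
∂A = cl(A) ∖ int(A) = {b, c, d} ∖ {b, c} = {d}.


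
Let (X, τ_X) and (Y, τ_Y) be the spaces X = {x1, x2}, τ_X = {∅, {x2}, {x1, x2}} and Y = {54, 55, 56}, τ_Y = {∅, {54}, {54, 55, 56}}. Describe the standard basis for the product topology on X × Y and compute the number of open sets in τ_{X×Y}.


Basis B = {∅ × ∅, {x2} × {54}, {x1, x2} × {54}, {x2} × {54, 55, 56}, {x1, x2} × {54, 55, 56}}; |τ_{X×Y}| = 6.

Enumerate products U × V with U ∈ τ_X, V ∈ τ_Y (deduplicated):
  ∅ × ∅ = {} (∅)
  {x2} × {54} = {(x2,54)}
  {x1, x2} × {54} = {(x1,54), (x2,54)}
  {x2} × {54, 55, 56} = {(x2,54), (x2,55), (x2,56)}
  {x1, x2} × {54, 55, 56} = {(x1,54), (x1,55), (x1,56), (x2,54), (x2,55), (x2,56)}
These 5 distinct sets form the basis B.
Close under arbitrary unions to get τ_{X×Y}; counting gives |τ_{X×Y}| = 6.


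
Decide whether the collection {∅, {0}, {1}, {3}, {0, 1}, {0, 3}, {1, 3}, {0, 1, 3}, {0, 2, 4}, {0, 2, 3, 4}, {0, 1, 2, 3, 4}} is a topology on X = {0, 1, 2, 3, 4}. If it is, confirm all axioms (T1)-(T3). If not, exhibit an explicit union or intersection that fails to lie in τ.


τ is NOT a topology on X.

Axiom (T1): ∅ ∈ τ? Yes; X ∈ τ? Yes.
Axiom (T2/T3): check pairwise unions and intersections of members of τ.
Counterexample for (T2): {1} ∪ {0, 2, 4} = {0, 1, 2, 4} ∉ τ. Therefore τ is NOT a topology.


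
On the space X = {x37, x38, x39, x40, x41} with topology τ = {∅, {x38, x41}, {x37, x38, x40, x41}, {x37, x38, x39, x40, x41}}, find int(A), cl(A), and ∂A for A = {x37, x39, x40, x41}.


int(A) = ∅, cl(A) = {x37, x38, x39, x40, x41}, ∂A = {x37, x38, x39, x40, x41}.

Closed sets in (X, τ) are complements of opens:
  closed(X, τ) = {∅, {x39}, {x37, x39, x40}, {x37, x38, x39, x40, x41}}.
int(A) = ⋃ {U ∈ τ : U ⊆ A}. Opens contained in A: ∅.
Taking the union of these: int(A) = ∅.
cl(A) = ⋂ {C closed : A ⊆ C}. Closed sets containing A: {x37, x38, x39, x40, x41}.
Intersecting these: cl(A) = {x37, x38, x39, x40, x41}.
∂A = cl(A) ∖ int(A) = {x37, x38, x39, x40, x41} ∖ ∅ = {x37, x38, x39, x40, x41}.


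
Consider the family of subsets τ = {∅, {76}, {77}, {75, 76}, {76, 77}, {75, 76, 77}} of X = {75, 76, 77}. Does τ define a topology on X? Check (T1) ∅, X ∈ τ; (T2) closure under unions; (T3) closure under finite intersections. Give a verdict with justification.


τ IS a topology on X.

Axiom (T1): ∅ ∈ τ? Yes; X ∈ τ? Yes.
Axiom (T2/T3): check pairwise unions and intersections of members of τ.
All pairwise intersections and unions checked — each lies in τ. Therefore τ satisfies (T1), (T2), (T3): it IS a topology on X.


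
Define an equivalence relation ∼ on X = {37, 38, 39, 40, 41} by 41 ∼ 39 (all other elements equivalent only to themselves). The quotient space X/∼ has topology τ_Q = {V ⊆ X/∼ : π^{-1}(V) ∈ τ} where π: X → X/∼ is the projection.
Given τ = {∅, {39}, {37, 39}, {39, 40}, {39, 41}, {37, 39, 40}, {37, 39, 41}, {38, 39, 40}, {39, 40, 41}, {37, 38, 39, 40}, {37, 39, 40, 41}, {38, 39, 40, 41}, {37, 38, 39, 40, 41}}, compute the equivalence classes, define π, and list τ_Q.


X/∼ = {[37], [38], [39=41], [40]}; |τ_Q| = 7.

Equivalence classes: [37], [38], [39=41], [40].
Quotient map π: X → X/∼ sends 37 ↦ [37], 38 ↦ [38], 39 ↦ [39=41], 40 ↦ [40], 41 ↦ [39=41].
For each subset V ⊆ X/∼, compute π^{-1}(V) ⊆ X and check whether π^{-1}(V) ∈ τ. V is open in τ_Q iff π^{-1}(V) ∈ τ.
  V = {}: π^{-1}(V) = ∅ ∈ τ ✓.
  V = {[37]}: π^{-1}(V) = {37} ∉ τ ✗.
  V = {[38]}: π^{-1}(V) = {38} ∉ τ ✗.
  V = {[37], [38]}: π^{-1}(V) = {37, 38} ∉ τ ✗.
  V = {[39=41]}: π^{-1}(V) = {39, 41} ∈ τ ✓.
  V = {[37], [39=41]}: π^{-1}(V) = {37, 39, 41} ∈ τ ✓.
  V = {[38], [39=41]}: π^{-1}(V) = {38, 39, 41} ∉ τ ✗.
  V = {[37], [38], [39=41]}: π^{-1}(V) = {37, 38, 39, 41} ∉ τ ✗.
  V = {[40]}: π^{-1}(V) = {40} ∉ τ ✗.
  V = {[37], [40]}: π^{-1}(V) = {37, 40} ∉ τ ✗.
  V = {[38], [40]}: π^{-1}(V) = {38, 40} ∉ τ ✗.
  V = {[37], [38], [40]}: π^{-1}(V) = {37, 38, 40} ∉ τ ✗.
  V = {[39=41], [40]}: π^{-1}(V) = {39, 40, 41} ∈ τ ✓.
  V = {[37], [39=41], [40]}: π^{-1}(V) = {37, 39, 40, 41} ∈ τ ✓.
  V = {[38], [39=41], [40]}: π^{-1}(V) = {38, 39, 40, 41} ∈ τ ✓.
  V = {[37], [38], [39=41], [40]}: π^{-1}(V) = {37, 38, 39, 40, 41} ∈ τ ✓.
Open sets in the quotient: τ_Q = {{}, {[39=41]}, {[37], [39=41]}, {[39=41], [40]}, {[37], [39=41], [40]}, {[38], [39=41], [40]}, {[37], [38], [39=41], [40]}} (7 elements).


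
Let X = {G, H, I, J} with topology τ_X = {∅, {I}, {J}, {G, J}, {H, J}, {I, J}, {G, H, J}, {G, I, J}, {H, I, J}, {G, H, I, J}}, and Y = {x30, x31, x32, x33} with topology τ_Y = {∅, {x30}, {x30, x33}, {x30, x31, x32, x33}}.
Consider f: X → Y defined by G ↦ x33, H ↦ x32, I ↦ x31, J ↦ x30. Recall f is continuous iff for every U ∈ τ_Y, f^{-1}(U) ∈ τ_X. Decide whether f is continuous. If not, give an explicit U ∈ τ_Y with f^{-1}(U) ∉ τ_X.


f IS continuous.

Compute f^{-1}(U) for each U ∈ τ_Y:
  U = ∅: f^{-1}(U) = ∅ ∈ τ_X ✓.
  U = {x30}: f^{-1}(U) = {J} ∈ τ_X ✓.
  U = {x30, x33}: f^{-1}(U) = {G, J} ∈ τ_X ✓.
  U = {x30, x31, x32, x33}: f^{-1}(U) = {G, H, I, J} ∈ τ_X ✓.
Every preimage lies in τ_X, so f IS continuous.


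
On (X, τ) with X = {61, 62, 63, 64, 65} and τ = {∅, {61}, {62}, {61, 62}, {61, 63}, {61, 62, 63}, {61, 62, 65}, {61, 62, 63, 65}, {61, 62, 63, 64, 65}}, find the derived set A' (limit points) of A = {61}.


A' = {63, 64, 65}

For each x ∈ X, list the open sets U ∈ τ with x ∈ U, then check whether U ∩ (A ∖ {x}) ≠ ∅ for every such U.
  x = 61: open {61} ∋ x has {61} ∩ (A ∖ {61}) = ∅, so x is NOT a limit point.
  x = 62: open {62} ∋ x has {62} ∩ (A ∖ {62}) = ∅, so x is NOT a limit point.
  x = 63: opens ∋ x are {61, 63}, {61, 62, 63}, {61, 62, 63, 65}, {61, 62, 63, 64, 65}; each meets A ∖ {63}, so x IS a limit point.
  x = 64: opens ∋ x are {61, 62, 63, 64, 65}; each meets A ∖ {64}, so x IS a limit point.
  x = 65: opens ∋ x are {61, 62, 65}, {61, 62, 63, 65}, {61, 62, 63, 64, 65}; each meets A ∖ {65}, so x IS a limit point.
Collecting: A' = {63, 64, 65}.


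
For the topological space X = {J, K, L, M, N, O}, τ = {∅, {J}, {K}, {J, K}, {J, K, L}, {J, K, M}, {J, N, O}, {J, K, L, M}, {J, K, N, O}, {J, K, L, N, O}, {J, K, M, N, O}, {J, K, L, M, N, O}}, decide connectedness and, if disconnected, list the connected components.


(X, τ) is connected.

Find clopen sets (U ∈ τ with X ∖ U ∈ τ):
  U = ∅, X ∖ U = {J, K, L, M, N, O} — both open, so U is clopen.
  U = {J, K, L, M, N, O}, X ∖ U = ∅ — both open, so U is clopen.
Only trivial clopens (∅ and X) exist, so (X, τ) is connected.
Compute connected components by grouping points that agree on all clopens:
  component: {J, K, L, M, N, O}


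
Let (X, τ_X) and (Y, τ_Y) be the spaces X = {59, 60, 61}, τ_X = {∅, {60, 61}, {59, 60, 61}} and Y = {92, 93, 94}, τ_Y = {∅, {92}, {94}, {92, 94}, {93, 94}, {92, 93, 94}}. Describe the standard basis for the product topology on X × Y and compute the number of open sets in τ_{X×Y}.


Basis B = {∅ × ∅, {60, 61} × {92}, {60, 61} × {94}, {59, 60, 61} × {92}, {59, 60, 61} × {94}, {60, 61} × {92, 94}, {60, 61} × {93, 94}, {59, 60, 61} × {92, 94}, {59, 60, 61} × {93, 94}, {60, 61} × {92, 93, 94}, {59, 60, 61} × {92, 93, 94}}; |τ_{X×Y}| = 18.

Enumerate products U × V with U ∈ τ_X, V ∈ τ_Y (deduplicated):
  ∅ × ∅ = {} (∅)
  {60, 61} × {92} = {(60,92), (61,92)}
  {60, 61} × {94} = {(60,94), (61,94)}
  {59, 60, 61} × {92} = {(59,92), (60,92), (61,92)}
  {59, 60, 61} × {94} = {(59,94), (60,94), (61,94)}
  {60, 61} × {92, 94} = {(60,92), (60,94), (61,92), (61,94)}
  {60, 61} × {93, 94} = {(60,93), (60,94), (61,93), (61,94)}
  {59, 60, 61} × {92, 94} = {(59,92), (59,94), (60,92), (60,94), (61,92), (61,94)}
  {59, 60, 61} × {93, 94} = {(59,93), (59,94), (60,93), (60,94), (61,93), (61,94)}
  {60, 61} × {92, 93, 94} = {(60,92), (60,93), (60,94), (61,92), (61,93), (61,94)}
  {59, 60, 61} × {92, 93, 94} = {(59,92), (59,93), (59,94), (60,92), (60,93), (60,94), (61,92), (61,93), (61,94)}
These 11 distinct sets form the basis B.
Close under arbitrary unions to get τ_{X×Y}; counting gives |τ_{X×Y}| = 18.


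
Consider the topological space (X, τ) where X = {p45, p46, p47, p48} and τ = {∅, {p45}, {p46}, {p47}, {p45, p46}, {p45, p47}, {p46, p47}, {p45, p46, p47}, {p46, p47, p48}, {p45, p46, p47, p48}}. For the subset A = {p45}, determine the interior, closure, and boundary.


int(A) = {p45}, cl(A) = {p45}, ∂A = ∅.

Closed sets in (X, τ) are complements of opens:
  closed(X, τ) = {∅, {p45}, {p48}, {p45, p48}, {p46, p48}, {p47, p48}, {p45, p46, p48}, {p45, p47, p48}, {p46, p47, p48}, {p45, p46, p47, p48}}.
int(A) = ⋃ {U ∈ τ : U ⊆ A}. Opens contained in A: ∅, {p45}.
Taking the union of these: int(A) = {p45}.
cl(A) = ⋂ {C closed : A ⊆ C}. Closed sets containing A: {p45}, {p45, p48}, {p45, p46, p48}, {p45, p47, p48}, {p45, p46, p47, p48}.
Intersecting these: cl(A) = {p45}.
∂A = cl(A) ∖ int(A) = {p45} ∖ {p45} = ∅.


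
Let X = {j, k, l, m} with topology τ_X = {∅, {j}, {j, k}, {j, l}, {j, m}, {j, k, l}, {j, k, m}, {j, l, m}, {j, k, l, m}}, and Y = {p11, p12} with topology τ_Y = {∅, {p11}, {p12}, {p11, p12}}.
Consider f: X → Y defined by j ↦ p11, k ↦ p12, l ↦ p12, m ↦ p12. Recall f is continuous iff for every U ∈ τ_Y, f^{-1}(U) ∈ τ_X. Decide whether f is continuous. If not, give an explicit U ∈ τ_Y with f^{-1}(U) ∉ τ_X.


f is NOT continuous.

Compute f^{-1}(U) for each U ∈ τ_Y:
  U = ∅: f^{-1}(U) = ∅ ∈ τ_X ✓.
  U = {p11}: f^{-1}(U) = {j} ∈ τ_X ✓.
  U = {p12}: f^{-1}(U) = {k, l, m} ∉ τ_X ✗.
  U = {p11, p12}: f^{-1}(U) = {j, k, l, m} ∈ τ_X ✓.
Found U = {p12} with f^{-1}(U) = {k, l, m} not in τ_X. Therefore f is NOT continuous.


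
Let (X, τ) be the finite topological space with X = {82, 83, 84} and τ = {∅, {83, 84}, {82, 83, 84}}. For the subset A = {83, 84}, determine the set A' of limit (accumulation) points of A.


A' = {82, 83, 84}

For each x ∈ X, list the open sets U ∈ τ with x ∈ U, then check whether U ∩ (A ∖ {x}) ≠ ∅ for every such U.
  x = 82: opens ∋ x are {82, 83, 84}; each meets A ∖ {82}, so x IS a limit point.
  x = 83: opens ∋ x are {83, 84}, {82, 83, 84}; each meets A ∖ {83}, so x IS a limit point.
  x = 84: opens ∋ x are {83, 84}, {82, 83, 84}; each meets A ∖ {84}, so x IS a limit point.
Collecting: A' = {82, 83, 84}.


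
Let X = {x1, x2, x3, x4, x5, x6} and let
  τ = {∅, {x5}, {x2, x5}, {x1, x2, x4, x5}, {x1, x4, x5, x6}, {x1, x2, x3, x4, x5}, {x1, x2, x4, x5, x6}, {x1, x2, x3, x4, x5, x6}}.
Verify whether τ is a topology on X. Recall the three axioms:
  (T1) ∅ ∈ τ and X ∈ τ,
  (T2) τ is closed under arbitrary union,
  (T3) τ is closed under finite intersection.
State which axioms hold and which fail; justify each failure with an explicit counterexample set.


τ is NOT a topology on X.

Axiom (T1): ∅ ∈ τ? Yes; X ∈ τ? Yes.
Axiom (T2/T3): check pairwise unions and intersections of members of τ.
Counterexample for (T3): {x1, x2, x4, x5} ∩ {x1, x4, x5, x6} = {x1, x4, x5} ∉ τ. Therefore τ is NOT a topology.


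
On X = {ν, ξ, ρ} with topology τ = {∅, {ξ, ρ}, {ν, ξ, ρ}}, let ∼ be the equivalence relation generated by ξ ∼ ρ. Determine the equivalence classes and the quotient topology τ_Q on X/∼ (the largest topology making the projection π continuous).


X/∼ = {[ν], [ξ=ρ]}; |τ_Q| = 3.

Equivalence classes: [ν], [ξ=ρ].
Quotient map π: X → X/∼ sends ν ↦ [ν], ξ ↦ [ξ=ρ], ρ ↦ [ξ=ρ].
For each subset V ⊆ X/∼, compute π^{-1}(V) ⊆ X and check whether π^{-1}(V) ∈ τ. V is open in τ_Q iff π^{-1}(V) ∈ τ.
  V = {}: π^{-1}(V) = ∅ ∈ τ ✓.
  V = {[ν]}: π^{-1}(V) = {ν} ∉ τ ✗.
  V = {[ξ=ρ]}: π^{-1}(V) = {ξ, ρ} ∈ τ ✓.
  V = {[ν], [ξ=ρ]}: π^{-1}(V) = {ν, ξ, ρ} ∈ τ ✓.
Open sets in the quotient: τ_Q = {{}, {[ξ=ρ]}, {[ν], [ξ=ρ]}} (3 elements).


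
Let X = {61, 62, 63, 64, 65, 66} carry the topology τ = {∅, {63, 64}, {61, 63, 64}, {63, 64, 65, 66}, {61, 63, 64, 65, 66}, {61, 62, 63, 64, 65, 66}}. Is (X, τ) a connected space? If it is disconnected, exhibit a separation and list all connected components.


(X, τ) is connected.

Find clopen sets (U ∈ τ with X ∖ U ∈ τ):
  U = ∅, X ∖ U = {61, 62, 63, 64, 65, 66} — both open, so U is clopen.
  U = {61, 62, 63, 64, 65, 66}, X ∖ U = ∅ — both open, so U is clopen.
Only trivial clopens (∅ and X) exist, so (X, τ) is connected.
Compute connected components by grouping points that agree on all clopens:
  component: {61, 62, 63, 64, 65, 66}


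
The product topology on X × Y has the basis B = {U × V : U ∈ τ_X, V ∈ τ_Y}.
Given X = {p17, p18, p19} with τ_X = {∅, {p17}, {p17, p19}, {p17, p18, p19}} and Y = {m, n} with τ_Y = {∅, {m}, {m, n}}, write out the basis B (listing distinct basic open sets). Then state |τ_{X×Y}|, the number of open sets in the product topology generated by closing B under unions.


Basis B = {∅ × ∅, {p17} × {m}, {p17} × {m, n}, {p17, p19} × {m}, {p17, p18, p19} × {m}, {p17, p19} × {m, n}, {p17, p18, p19} × {m, n}}; |τ_{X×Y}| = 10.

Enumerate products U × V with U ∈ τ_X, V ∈ τ_Y (deduplicated):
  ∅ × ∅ = {} (∅)
  {p17} × {m} = {(p17,m)}
  {p17} × {m, n} = {(p17,m), (p17,n)}
  {p17, p19} × {m} = {(p17,m), (p19,m)}
  {p17, p18, p19} × {m} = {(p17,m), (p18,m), (p19,m)}
  {p17, p19} × {m, n} = {(p17,m), (p17,n), (p19,m), (p19,n)}
  {p17, p18, p19} × {m, n} = {(p17,m), (p17,n), (p18,m), (p18,n), (p19,m), (p19,n)}
These 7 distinct sets form the basis B.
Close under arbitrary unions to get τ_{X×Y}; counting gives |τ_{X×Y}| = 10.


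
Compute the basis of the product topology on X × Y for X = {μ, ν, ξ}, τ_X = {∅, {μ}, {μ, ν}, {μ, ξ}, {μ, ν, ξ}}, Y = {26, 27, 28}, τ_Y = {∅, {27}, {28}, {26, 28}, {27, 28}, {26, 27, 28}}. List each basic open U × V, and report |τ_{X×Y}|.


Basis B = {∅ × ∅, {μ} × {27}, {μ} × {28}, {μ} × {26, 28}, {μ} × {27, 28}, {μ, ν} × {27}, {μ, ξ} × {27}, {μ, ν} × {28}, {μ, ξ} × {28}, {μ} × {26, 27, 28}, {μ, ν, ξ} × {27}, {μ, ν, ξ} × {28}, {μ, ν} × {26, 28}, {μ, ξ} × {26, 28}, {μ, ν} × {27, 28}, {μ, ξ} × {27, 28}, {μ, ν} × {26, 27, 28}, {μ, ξ} × {26, 27, 28}, {μ, ν, ξ} × {26, 28}, {μ, ν, ξ} × {27, 28}, {μ, ν, ξ} × {26, 27, 28}}; |τ_{X×Y}| = 70.

Enumerate products U × V with U ∈ τ_X, V ∈ τ_Y (deduplicated):
  ∅ × ∅ = {} (∅)
  {μ} × {27} = {(μ,27)}
  {μ} × {28} = {(μ,28)}
  {μ} × {26, 28} = {(μ,26), (μ,28)}
  {μ} × {27, 28} = {(μ,27), (μ,28)}
  {μ, ν} × {27} = {(μ,27), (ν,27)}
  {μ, ξ} × {27} = {(μ,27), (ξ,27)}
  {μ, ν} × {28} = {(μ,28), (ν,28)}
  {μ, ξ} × {28} = {(μ,28), (ξ,28)}
  {μ} × {26, 27, 28} = {(μ,26), (μ,27), (μ,28)}
  {μ, ν, ξ} × {27} = {(μ,27), (ν,27), (ξ,27)}
  {μ, ν, ξ} × {28} = {(μ,28), (ν,28), (ξ,28)}
  {μ, ν} × {26, 28} = {(μ,26), (μ,28), (ν,26), (ν,28)}
  {μ, ξ} × {26, 28} = {(μ,26), (μ,28), (ξ,26), (ξ,28)}
  {μ, ν} × {27, 28} = {(μ,27), (μ,28), (ν,27), (ν,28)}
  {μ, ξ} × {27, 28} = {(μ,27), (μ,28), (ξ,27), (ξ,28)}
  {μ, ν} × {26, 27, 28} = {(μ,26), (μ,27), (μ,28), (ν,26), (ν,27), (ν,28)}
  {μ, ξ} × {26, 27, 28} = {(μ,26), (μ,27), (μ,28), (ξ,26), (ξ,27), (ξ,28)}
  {μ, ν, ξ} × {26, 28} = {(μ,26), (μ,28), (ν,26), (ν,28), (ξ,26), (ξ,28)}
  {μ, ν, ξ} × {27, 28} = {(μ,27), (μ,28), (ν,27), (ν,28), (ξ,27), (ξ,28)}
  {μ, ν, ξ} × {26, 27, 28} = {(μ,26), (μ,27), (μ,28), (ν,26), (ν,27), (ν,28), (ξ,26), (ξ,27), (ξ,28)}
These 21 distinct sets form the basis B.
Close under arbitrary unions to get τ_{X×Y}; counting gives |τ_{X×Y}| = 70.


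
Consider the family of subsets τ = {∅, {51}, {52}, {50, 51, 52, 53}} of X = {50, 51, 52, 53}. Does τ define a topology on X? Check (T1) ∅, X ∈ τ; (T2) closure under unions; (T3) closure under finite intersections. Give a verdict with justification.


τ is NOT a topology on X.

Axiom (T1): ∅ ∈ τ? Yes; X ∈ τ? Yes.
Axiom (T2/T3): check pairwise unions and intersections of members of τ.
Counterexample for (T2): {51} ∪ {52} = {51, 52} ∉ τ. Therefore τ is NOT a topology.


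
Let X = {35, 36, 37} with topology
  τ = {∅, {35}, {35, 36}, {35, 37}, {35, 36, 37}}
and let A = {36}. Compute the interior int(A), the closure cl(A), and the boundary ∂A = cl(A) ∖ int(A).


int(A) = ∅, cl(A) = {36}, ∂A = {36}.

Closed sets in (X, τ) are complements of opens:
  closed(X, τ) = {∅, {36}, {37}, {36, 37}, {35, 36, 37}}.
int(A) = ⋃ {U ∈ τ : U ⊆ A}. Opens contained in A: ∅.
Taking the union of these: int(A) = ∅.
cl(A) = ⋂ {C closed : A ⊆ C}. Closed sets containing A: {36}, {36, 37}, {35, 36, 37}.
Intersecting these: cl(A) = {36}.
∂A = cl(A) ∖ int(A) = {36} ∖ ∅ = {36}.


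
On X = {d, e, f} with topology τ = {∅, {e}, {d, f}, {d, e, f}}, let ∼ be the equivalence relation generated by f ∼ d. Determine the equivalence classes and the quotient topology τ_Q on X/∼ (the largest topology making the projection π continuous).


X/∼ = {[d=f], [e]}; |τ_Q| = 4.

Equivalence classes: [d=f], [e].
Quotient map π: X → X/∼ sends d ↦ [d=f], e ↦ [e], f ↦ [d=f].
For each subset V ⊆ X/∼, compute π^{-1}(V) ⊆ X and check whether π^{-1}(V) ∈ τ. V is open in τ_Q iff π^{-1}(V) ∈ τ.
  V = {}: π^{-1}(V) = ∅ ∈ τ ✓.
  V = {[d=f]}: π^{-1}(V) = {d, f} ∈ τ ✓.
  V = {[e]}: π^{-1}(V) = {e} ∈ τ ✓.
  V = {[d=f], [e]}: π^{-1}(V) = {d, e, f} ∈ τ ✓.
Open sets in the quotient: τ_Q = {{}, {[d=f]}, {[e]}, {[d=f], [e]}} (4 elements).


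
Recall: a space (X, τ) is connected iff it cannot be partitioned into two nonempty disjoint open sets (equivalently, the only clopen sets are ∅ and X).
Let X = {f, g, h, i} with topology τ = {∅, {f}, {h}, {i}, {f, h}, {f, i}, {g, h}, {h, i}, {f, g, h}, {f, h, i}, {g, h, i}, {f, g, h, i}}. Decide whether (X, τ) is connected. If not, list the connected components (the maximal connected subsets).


(X, τ) is disconnected; components = [{f}, {i}, {g, h}].

Find clopen sets (U ∈ τ with X ∖ U ∈ τ):
  U = ∅, X ∖ U = {f, g, h, i} — both open, so U is clopen.
  U = {f}, X ∖ U = {g, h, i} — both open, so U is clopen.
  U = {i}, X ∖ U = {f, g, h} — both open, so U is clopen.
  U = {f, i}, X ∖ U = {g, h} — both open, so U is clopen.
  U = {g, h}, X ∖ U = {f, i} — both open, so U is clopen.
  U = {f, g, h}, X ∖ U = {i} — both open, so U is clopen.
  U = {g, h, i}, X ∖ U = {f} — both open, so U is clopen.
  U = {f, g, h, i}, X ∖ U = ∅ — both open, so U is clopen.
Nontrivial clopen(s) exist: e.g. {f}. So (X, τ) is disconnected.
Compute connected components by grouping points that agree on all clopens:
  component: {f}
  component: {i}
  component: {g, h}


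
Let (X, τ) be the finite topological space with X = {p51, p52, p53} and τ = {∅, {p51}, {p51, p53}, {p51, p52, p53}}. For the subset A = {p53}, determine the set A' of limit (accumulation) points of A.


A' = {p52}

For each x ∈ X, list the open sets U ∈ τ with x ∈ U, then check whether U ∩ (A ∖ {x}) ≠ ∅ for every such U.
  x = p51: open {p51} ∋ x has {p51} ∩ (A ∖ {p51}) = ∅, so x is NOT a limit point.
  x = p52: opens ∋ x are {p51, p52, p53}; each meets A ∖ {p52}, so x IS a limit point.
  x = p53: open {p51, p53} ∋ x has {p51, p53} ∩ (A ∖ {p53}) = ∅, so x is NOT a limit point.
Collecting: A' = {p52}.


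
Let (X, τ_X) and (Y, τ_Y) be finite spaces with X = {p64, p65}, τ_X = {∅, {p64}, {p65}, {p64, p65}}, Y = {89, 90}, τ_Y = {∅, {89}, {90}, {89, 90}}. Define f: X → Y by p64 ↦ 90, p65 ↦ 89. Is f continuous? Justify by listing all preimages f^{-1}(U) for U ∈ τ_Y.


f IS continuous.

Compute f^{-1}(U) for each U ∈ τ_Y:
  U = ∅: f^{-1}(U) = ∅ ∈ τ_X ✓.
  U = {89}: f^{-1}(U) = {p65} ∈ τ_X ✓.
  U = {90}: f^{-1}(U) = {p64} ∈ τ_X ✓.
  U = {89, 90}: f^{-1}(U) = {p64, p65} ∈ τ_X ✓.
Every preimage lies in τ_X, so f IS continuous.


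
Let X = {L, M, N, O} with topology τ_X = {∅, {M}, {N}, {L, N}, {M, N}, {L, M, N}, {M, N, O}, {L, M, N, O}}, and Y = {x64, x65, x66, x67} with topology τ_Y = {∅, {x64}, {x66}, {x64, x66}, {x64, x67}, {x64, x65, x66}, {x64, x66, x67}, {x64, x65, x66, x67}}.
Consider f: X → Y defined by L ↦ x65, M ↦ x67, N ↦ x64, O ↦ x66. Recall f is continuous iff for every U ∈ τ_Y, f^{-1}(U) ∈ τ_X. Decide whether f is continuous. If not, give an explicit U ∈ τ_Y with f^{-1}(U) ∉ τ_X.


f is NOT continuous.

Compute f^{-1}(U) for each U ∈ τ_Y:
  U = ∅: f^{-1}(U) = ∅ ∈ τ_X ✓.
  U = {x64}: f^{-1}(U) = {N} ∈ τ_X ✓.
  U = {x66}: f^{-1}(U) = {O} ∉ τ_X ✗.
  U = {x64, x66}: f^{-1}(U) = {N, O} ∉ τ_X ✗.
  U = {x64, x67}: f^{-1}(U) = {M, N} ∈ τ_X ✓.
  U = {x64, x65, x66}: f^{-1}(U) = {L, N, O} ∉ τ_X ✗.
  U = {x64, x66, x67}: f^{-1}(U) = {M, N, O} ∈ τ_X ✓.
  U = {x64, x65, x66, x67}: f^{-1}(U) = {L, M, N, O} ∈ τ_X ✓.
Found U = {x66} with f^{-1}(U) = {O} not in τ_X. Therefore f is NOT continuous.


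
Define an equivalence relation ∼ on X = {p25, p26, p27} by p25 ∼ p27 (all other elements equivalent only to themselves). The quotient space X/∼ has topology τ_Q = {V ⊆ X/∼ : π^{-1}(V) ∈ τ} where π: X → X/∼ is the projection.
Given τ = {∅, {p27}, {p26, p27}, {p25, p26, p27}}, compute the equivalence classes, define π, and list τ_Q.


X/∼ = {[p25=p27], [p26]}; |τ_Q| = 2.

Equivalence classes: [p25=p27], [p26].
Quotient map π: X → X/∼ sends p25 ↦ [p25=p27], p26 ↦ [p26], p27 ↦ [p25=p27].
For each subset V ⊆ X/∼, compute π^{-1}(V) ⊆ X and check whether π^{-1}(V) ∈ τ. V is open in τ_Q iff π^{-1}(V) ∈ τ.
  V = {}: π^{-1}(V) = ∅ ∈ τ ✓.
  V = {[p25=p27]}: π^{-1}(V) = {p25, p27} ∉ τ ✗.
  V = {[p26]}: π^{-1}(V) = {p26} ∉ τ ✗.
  V = {[p25=p27], [p26]}: π^{-1}(V) = {p25, p26, p27} ∈ τ ✓.
Open sets in the quotient: τ_Q = {{}, {[p25=p27], [p26]}} (2 elements).


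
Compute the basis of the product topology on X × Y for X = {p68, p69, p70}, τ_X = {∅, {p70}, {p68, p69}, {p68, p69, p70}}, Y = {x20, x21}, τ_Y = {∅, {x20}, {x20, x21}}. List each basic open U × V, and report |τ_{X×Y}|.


Basis B = {∅ × ∅, {p70} × {x20}, {p68, p69} × {x20}, {p70} × {x20, x21}, {p68, p69, p70} × {x20}, {p68, p69} × {x20, x21}, {p68, p69, p70} × {x20, x21}}; |τ_{X×Y}| = 9.

Enumerate products U × V with U ∈ τ_X, V ∈ τ_Y (deduplicated):
  ∅ × ∅ = {} (∅)
  {p70} × {x20} = {(p70,x20)}
  {p68, p69} × {x20} = {(p68,x20), (p69,x20)}
  {p70} × {x20, x21} = {(p70,x20), (p70,x21)}
  {p68, p69, p70} × {x20} = {(p68,x20), (p69,x20), (p70,x20)}
  {p68, p69} × {x20, x21} = {(p68,x20), (p68,x21), (p69,x20), (p69,x21)}
  {p68, p69, p70} × {x20, x21} = {(p68,x20), (p68,x21), (p69,x20), (p69,x21), (p70,x20), (p70,x21)}
These 7 distinct sets form the basis B.
Close under arbitrary unions to get τ_{X×Y}; counting gives |τ_{X×Y}| = 9.


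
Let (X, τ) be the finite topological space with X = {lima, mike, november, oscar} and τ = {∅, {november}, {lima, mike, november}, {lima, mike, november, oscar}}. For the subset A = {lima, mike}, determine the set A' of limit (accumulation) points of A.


A' = {lima, mike, oscar}

For each x ∈ X, list the open sets U ∈ τ with x ∈ U, then check whether U ∩ (A ∖ {x}) ≠ ∅ for every such U.
  x = lima: opens ∋ x are {lima, mike, november}, {lima, mike, november, oscar}; each meets A ∖ {lima}, so x IS a limit point.
  x = mike: opens ∋ x are {lima, mike, november}, {lima, mike, november, oscar}; each meets A ∖ {mike}, so x IS a limit point.
  x = november: open {november} ∋ x has {november} ∩ (A ∖ {november}) = ∅, so x is NOT a limit point.
  x = oscar: opens ∋ x are {lima, mike, november, oscar}; each meets A ∖ {oscar}, so x IS a limit point.
Collecting: A' = {lima, mike, oscar}.


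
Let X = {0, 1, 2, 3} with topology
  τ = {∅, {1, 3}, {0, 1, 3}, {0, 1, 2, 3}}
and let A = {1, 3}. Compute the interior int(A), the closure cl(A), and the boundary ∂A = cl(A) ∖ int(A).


int(A) = {1, 3}, cl(A) = {0, 1, 2, 3}, ∂A = {0, 2}.

Closed sets in (X, τ) are complements of opens:
  closed(X, τ) = {∅, {2}, {0, 2}, {0, 1, 2, 3}}.
int(A) = ⋃ {U ∈ τ : U ⊆ A}. Opens contained in A: ∅, {1, 3}.
Taking the union of these: int(A) = {1, 3}.
cl(A) = ⋂ {C closed : A ⊆ C}. Closed sets containing A: {0, 1, 2, 3}.
Intersecting these: cl(A) = {0, 1, 2, 3}.
∂A = cl(A) ∖ int(A) = {0, 1, 2, 3} ∖ {1, 3} = {0, 2}.


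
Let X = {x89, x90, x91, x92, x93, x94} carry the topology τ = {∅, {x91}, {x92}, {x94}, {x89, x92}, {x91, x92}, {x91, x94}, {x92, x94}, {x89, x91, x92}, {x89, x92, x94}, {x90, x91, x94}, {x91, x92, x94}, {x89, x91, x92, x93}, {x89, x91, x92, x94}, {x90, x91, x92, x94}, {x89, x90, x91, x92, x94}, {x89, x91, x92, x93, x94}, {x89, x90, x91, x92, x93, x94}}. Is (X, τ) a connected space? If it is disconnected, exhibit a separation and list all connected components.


(X, τ) is connected.

Find clopen sets (U ∈ τ with X ∖ U ∈ τ):
  U = ∅, X ∖ U = {x89, x90, x91, x92, x93, x94} — both open, so U is clopen.
  U = {x89, x90, x91, x92, x93, x94}, X ∖ U = ∅ — both open, so U is clopen.
Only trivial clopens (∅ and X) exist, so (X, τ) is connected.
Compute connected components by grouping points that agree on all clopens:
  component: {x89, x90, x91, x92, x93, x94}


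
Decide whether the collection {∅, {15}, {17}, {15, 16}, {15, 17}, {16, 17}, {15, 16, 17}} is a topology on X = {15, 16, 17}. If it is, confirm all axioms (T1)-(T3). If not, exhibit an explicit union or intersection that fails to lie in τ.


τ is NOT a topology on X.

Axiom (T1): ∅ ∈ τ? Yes; X ∈ τ? Yes.
Axiom (T2/T3): check pairwise unions and intersections of members of τ.
Counterexample for (T3): {15, 16} ∩ {16, 17} = {16} ∉ τ. Therefore τ is NOT a topology.
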